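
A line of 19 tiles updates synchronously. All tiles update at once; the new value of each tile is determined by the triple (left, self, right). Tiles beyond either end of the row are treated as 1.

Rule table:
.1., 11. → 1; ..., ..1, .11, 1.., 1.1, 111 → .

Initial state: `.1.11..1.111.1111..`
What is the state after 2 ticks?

.1..1..1...1....1..

.1..1..1...1....1..
.1..1..1...1....1..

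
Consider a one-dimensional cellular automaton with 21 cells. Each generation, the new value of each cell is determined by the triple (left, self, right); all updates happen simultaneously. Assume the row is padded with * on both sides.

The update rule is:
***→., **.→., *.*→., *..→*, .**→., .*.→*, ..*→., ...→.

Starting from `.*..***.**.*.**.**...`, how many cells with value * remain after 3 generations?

.**........*......*..
...*.......**.....**.
*..**........*.......
count of *: 4

4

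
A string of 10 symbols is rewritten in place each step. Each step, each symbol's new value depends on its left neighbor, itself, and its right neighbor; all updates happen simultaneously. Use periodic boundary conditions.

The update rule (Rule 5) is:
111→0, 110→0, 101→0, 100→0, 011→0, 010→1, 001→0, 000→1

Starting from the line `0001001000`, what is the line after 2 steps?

0001001000

step 1: 1101001011
step 2: 0001001000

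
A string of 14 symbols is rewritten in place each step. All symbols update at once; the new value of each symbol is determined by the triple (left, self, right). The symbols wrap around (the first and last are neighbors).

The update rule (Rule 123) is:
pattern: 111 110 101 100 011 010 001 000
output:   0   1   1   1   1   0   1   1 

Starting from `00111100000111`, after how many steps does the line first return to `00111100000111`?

step 1: 11100111111101
step 2: 00111100000111

2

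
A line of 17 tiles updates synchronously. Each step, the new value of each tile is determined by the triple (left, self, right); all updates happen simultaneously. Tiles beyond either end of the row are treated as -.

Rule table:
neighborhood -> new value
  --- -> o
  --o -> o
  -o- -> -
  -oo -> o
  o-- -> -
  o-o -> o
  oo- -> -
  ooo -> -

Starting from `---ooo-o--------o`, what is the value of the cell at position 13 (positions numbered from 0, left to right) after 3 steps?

step 1: oooo--o--ooooooo-
step 2: o----o--oo-------
step 3: --ooo--oo--oooooo
position 13 holds o

o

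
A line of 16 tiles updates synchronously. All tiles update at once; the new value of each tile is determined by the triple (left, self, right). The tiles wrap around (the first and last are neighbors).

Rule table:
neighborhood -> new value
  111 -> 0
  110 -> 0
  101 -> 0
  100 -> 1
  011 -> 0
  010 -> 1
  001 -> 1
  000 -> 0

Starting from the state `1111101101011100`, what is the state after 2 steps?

step 1: 0000000001000011
step 2: 1000000011100100

1000000011100100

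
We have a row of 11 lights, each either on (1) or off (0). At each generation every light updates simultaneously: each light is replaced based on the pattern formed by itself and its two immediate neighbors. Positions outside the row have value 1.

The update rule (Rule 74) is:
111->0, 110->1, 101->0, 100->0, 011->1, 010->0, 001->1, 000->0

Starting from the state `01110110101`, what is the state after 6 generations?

generation 1: 01010110001
generation 2: 00000110011
generation 3: 00001110110
generation 4: 00011010110
generation 5: 00111000110
generation 6: 01101001110

01101001110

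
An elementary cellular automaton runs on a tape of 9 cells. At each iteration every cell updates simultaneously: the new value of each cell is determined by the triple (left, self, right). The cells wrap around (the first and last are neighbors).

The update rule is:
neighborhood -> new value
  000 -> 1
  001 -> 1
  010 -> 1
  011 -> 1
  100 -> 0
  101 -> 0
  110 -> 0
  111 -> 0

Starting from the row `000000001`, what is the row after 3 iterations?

110111111

011111111
010000000
110111111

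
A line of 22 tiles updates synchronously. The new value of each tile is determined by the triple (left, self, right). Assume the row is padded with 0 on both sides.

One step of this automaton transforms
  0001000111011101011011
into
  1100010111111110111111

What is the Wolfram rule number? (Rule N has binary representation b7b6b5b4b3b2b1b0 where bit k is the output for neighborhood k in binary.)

position 8: 111 → 1  (bit 7 = 1)
position 9: 110 → 1  (bit 6 = 1)
position 10: 101 → 1  (bit 5 = 1)
position 4: 100 → 0  (bit 4 = 0)
position 7: 011 → 1  (bit 3 = 1)
position 3: 010 → 0  (bit 2 = 0)
position 2: 001 → 0  (bit 1 = 0)
position 0: 000 → 1  (bit 0 = 1)
bits b7..b0 = 11101001 = 233

233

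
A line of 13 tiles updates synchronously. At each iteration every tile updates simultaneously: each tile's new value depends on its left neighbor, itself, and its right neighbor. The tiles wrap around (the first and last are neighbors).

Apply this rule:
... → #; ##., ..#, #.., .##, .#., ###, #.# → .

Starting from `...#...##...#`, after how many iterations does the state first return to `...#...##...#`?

2

iteration 1: .#...#....#..
iteration 2: ...#...##...#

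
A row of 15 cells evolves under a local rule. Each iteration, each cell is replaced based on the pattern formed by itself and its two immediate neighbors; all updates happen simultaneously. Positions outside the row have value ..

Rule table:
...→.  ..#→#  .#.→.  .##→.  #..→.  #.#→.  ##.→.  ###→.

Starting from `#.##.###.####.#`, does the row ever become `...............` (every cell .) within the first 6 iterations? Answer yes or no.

yes

iteration 1: ...............
all cells are . at iteration 1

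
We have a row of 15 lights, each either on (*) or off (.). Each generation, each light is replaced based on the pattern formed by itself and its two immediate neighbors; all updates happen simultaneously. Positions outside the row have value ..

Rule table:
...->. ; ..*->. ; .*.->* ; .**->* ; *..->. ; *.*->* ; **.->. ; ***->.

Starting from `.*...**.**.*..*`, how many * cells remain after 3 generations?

5

generation 1: .*...*.**.**..*
generation 2: .*...***.**...*
generation 3: .*...*..**....*
count of *: 5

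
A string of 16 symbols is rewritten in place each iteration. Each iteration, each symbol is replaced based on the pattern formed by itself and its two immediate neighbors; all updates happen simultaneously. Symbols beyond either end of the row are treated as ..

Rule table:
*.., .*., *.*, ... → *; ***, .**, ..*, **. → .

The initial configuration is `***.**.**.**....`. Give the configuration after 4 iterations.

*.**.**.**......

...*..*..*..****
**.**.**.**.....
..*..*..*..*****
*.**.**.**......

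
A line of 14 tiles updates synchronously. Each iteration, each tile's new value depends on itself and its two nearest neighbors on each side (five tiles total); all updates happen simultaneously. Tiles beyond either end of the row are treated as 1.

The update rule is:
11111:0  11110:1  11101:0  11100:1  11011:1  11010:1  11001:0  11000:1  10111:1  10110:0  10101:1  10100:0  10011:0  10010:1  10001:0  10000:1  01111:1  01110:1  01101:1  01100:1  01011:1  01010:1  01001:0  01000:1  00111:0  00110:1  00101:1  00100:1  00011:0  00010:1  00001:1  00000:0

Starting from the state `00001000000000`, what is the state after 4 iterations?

10100011111100

iteration 1: 11111110000010
iteration 2: 00000111101111
iteration 3: 11010011011100
iteration 4: 10100011111100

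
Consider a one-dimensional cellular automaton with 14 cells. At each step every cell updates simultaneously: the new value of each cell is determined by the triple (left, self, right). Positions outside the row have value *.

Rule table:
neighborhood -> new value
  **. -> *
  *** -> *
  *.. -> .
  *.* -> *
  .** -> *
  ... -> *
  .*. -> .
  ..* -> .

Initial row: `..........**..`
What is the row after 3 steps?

step 1: .********.**..
step 2: ************..
step 3: ************..

************..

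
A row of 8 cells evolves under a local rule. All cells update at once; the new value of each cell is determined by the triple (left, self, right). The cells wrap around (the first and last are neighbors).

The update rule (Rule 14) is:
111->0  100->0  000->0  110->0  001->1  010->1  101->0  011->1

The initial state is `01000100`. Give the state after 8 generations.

11001100
10011001
00110011
01100110
11001100  (repeats generation 1; period 4)
generation 8: 01100110

01100110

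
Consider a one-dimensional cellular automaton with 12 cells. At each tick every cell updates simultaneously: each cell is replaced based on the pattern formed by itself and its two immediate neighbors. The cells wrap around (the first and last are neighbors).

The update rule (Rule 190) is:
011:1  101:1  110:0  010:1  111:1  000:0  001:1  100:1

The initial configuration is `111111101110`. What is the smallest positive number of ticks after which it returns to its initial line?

tick 1: 111111011101
tick 2: 111110111011
tick 3: 111101110111
tick 4: 111011101111
tick 5: 110111011111
tick 6: 101110111111
tick 7: 011101111111
tick 8: 111011111110
tick 9: 110111111101
tick 10: 101111111011
tick 11: 011111110111
tick 12: 111111101110

12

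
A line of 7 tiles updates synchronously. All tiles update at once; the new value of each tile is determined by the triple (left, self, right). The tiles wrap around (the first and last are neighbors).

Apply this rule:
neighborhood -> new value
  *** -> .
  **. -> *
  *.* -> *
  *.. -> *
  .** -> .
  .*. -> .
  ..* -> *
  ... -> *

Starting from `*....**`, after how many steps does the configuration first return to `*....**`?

14

*****..
....***
****..*
...***.
***..**
..***..
**..***
.***...
*..****
***....
..*****
**....*
.*****.
*....**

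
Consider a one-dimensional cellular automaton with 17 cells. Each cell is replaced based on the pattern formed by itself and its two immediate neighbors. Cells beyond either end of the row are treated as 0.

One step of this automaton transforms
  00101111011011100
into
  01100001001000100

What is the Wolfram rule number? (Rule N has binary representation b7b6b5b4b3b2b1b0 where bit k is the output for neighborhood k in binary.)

70

position 5: 111 → 0  (bit 7 = 0)
position 7: 110 → 1  (bit 6 = 1)
position 3: 101 → 0  (bit 5 = 0)
position 15: 100 → 0  (bit 4 = 0)
position 4: 011 → 0  (bit 3 = 0)
position 2: 010 → 1  (bit 2 = 1)
position 1: 001 → 1  (bit 1 = 1)
position 0: 000 → 0  (bit 0 = 0)
bits b7..b0 = 01000110 = 70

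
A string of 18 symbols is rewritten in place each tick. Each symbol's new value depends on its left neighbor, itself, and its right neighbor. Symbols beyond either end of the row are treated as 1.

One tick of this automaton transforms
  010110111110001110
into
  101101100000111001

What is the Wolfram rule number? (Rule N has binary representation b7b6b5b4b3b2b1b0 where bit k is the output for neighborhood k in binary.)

position 7: 111 → 0  (bit 7 = 0)
position 4: 110 → 0  (bit 6 = 0)
position 0: 101 → 1  (bit 5 = 1)
position 11: 100 → 0  (bit 4 = 0)
position 3: 011 → 1  (bit 3 = 1)
position 1: 010 → 0  (bit 2 = 0)
position 13: 001 → 1  (bit 1 = 1)
position 12: 000 → 1  (bit 0 = 1)
bits b7..b0 = 00101011 = 43

43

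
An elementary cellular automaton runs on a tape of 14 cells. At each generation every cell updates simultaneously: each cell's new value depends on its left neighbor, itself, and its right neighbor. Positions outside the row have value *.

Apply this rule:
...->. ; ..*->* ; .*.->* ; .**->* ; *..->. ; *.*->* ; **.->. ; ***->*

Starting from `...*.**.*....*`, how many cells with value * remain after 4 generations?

..****.**...**
.****.**...***
****.**...****
***.**...*****
count of *: 10

10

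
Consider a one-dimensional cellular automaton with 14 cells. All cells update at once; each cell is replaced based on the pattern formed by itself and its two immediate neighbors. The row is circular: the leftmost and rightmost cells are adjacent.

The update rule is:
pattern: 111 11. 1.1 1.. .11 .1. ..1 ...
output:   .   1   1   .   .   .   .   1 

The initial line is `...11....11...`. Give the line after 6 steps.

11..1.11..1.11
.1...1.1...1..
...1..1..1...1
.1.........1..
...1111111...1
.1.......1.1..

.1.......1.1..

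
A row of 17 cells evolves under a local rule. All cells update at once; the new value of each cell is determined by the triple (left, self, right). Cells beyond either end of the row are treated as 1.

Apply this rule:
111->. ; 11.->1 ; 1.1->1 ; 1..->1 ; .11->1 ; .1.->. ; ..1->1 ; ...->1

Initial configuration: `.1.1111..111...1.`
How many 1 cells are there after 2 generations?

13

1.11..1111.1111.1
1111111..111..111
count of 1: 13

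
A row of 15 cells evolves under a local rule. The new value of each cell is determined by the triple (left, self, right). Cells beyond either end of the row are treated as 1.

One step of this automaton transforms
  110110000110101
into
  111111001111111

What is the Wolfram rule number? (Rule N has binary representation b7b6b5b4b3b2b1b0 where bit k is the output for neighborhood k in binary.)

position 0: 111 → 1  (bit 7 = 1)
position 1: 110 → 1  (bit 6 = 1)
position 2: 101 → 1  (bit 5 = 1)
position 5: 100 → 1  (bit 4 = 1)
position 3: 011 → 1  (bit 3 = 1)
position 12: 010 → 1  (bit 2 = 1)
position 8: 001 → 1  (bit 1 = 1)
position 6: 000 → 0  (bit 0 = 0)
bits b7..b0 = 11111110 = 254

254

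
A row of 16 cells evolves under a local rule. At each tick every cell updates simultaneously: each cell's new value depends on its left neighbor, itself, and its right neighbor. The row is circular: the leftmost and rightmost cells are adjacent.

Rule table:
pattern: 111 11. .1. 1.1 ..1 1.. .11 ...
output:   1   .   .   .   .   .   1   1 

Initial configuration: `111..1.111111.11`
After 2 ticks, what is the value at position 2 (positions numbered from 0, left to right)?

.

11.....11111..11
1..111.1111...11
position 2 holds .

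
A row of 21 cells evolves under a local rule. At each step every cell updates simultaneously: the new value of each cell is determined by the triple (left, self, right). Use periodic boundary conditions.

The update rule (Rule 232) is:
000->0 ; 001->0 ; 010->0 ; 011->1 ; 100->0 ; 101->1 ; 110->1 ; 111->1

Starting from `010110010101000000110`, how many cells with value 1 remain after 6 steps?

5

step 1: 001110001010000000110
step 2: 001110000100000000110
step 3: 001110000000000000110
step 4: 001110000000000000110  (fixed point — unchanged through step 6)
count of 1: 5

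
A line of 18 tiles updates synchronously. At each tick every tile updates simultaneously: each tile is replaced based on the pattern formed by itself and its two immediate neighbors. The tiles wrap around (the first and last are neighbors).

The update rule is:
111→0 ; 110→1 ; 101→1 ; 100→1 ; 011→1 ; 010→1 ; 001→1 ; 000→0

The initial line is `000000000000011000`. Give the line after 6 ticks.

011000011001100110

000000000000111100
000000000001100110
000000000011111111
100000000110000001
110000001111000011
011000011001100110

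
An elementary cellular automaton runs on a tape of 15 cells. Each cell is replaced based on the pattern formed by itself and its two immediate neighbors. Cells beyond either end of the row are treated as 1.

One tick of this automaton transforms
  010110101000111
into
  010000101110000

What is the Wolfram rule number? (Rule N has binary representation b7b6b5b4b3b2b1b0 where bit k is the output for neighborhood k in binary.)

21

position 13: 111 → 0  (bit 7 = 0)
position 4: 110 → 0  (bit 6 = 0)
position 0: 101 → 0  (bit 5 = 0)
position 9: 100 → 1  (bit 4 = 1)
position 3: 011 → 0  (bit 3 = 0)
position 1: 010 → 1  (bit 2 = 1)
position 11: 001 → 0  (bit 1 = 0)
position 10: 000 → 1  (bit 0 = 1)
bits b7..b0 = 00010101 = 21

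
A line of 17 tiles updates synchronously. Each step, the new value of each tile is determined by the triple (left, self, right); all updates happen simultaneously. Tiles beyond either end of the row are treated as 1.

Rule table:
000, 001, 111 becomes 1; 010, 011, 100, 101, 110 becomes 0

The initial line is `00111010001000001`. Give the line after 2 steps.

00000111000101100

01010000110011110
00000111000101100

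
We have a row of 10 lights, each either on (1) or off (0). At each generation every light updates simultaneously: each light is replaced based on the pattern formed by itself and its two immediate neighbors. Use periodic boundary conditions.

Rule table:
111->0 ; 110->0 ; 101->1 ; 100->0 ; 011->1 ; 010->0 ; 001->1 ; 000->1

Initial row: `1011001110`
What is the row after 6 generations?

1100101100

0110011001
1100110010
1001100101
0011001011
0110010110
1100101100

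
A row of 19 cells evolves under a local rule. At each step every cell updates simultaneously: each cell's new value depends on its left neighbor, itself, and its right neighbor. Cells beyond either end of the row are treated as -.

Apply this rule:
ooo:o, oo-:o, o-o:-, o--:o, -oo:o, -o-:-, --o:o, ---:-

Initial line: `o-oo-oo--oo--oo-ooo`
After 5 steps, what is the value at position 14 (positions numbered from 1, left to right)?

step 1: --oo-oooooooooo-ooo
step 2: -ooo-oooooooooo-ooo
step 3: oooo-oooooooooo-ooo
step 4: oooo-oooooooooo-ooo  (fixed point — unchanged through step 5)
position 14 holds o

o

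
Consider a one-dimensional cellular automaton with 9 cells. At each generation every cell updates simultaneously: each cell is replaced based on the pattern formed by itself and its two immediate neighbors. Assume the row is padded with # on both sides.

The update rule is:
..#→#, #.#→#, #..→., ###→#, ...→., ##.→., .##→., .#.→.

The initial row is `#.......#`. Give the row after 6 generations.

..#.#.#.#

.......#.
......#.#
.....#.#.
....#.#.#
...#.#.#.
..#.#.#.#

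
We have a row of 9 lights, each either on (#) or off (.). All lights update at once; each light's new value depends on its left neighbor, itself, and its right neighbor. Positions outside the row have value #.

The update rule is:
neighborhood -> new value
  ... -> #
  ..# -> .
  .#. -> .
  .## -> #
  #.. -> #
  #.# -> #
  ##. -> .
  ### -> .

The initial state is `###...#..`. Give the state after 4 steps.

...##..#.
##.#.#..#
..#.#.#.#
#..#.#.##

#..#.#.##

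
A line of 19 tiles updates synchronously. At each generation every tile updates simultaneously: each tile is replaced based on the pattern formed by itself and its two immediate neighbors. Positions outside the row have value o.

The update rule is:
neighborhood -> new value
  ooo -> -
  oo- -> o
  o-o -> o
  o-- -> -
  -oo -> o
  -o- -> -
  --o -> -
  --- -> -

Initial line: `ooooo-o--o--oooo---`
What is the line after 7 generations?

----oo-------------

----oo------o--o---
----oo-------------
----oo-------------  (fixed point — unchanged through generation 7)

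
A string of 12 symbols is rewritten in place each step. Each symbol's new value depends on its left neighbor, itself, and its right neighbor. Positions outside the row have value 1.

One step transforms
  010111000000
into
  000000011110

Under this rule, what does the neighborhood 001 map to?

At position 11 the neighborhood is 001; the next row has 0 there.

0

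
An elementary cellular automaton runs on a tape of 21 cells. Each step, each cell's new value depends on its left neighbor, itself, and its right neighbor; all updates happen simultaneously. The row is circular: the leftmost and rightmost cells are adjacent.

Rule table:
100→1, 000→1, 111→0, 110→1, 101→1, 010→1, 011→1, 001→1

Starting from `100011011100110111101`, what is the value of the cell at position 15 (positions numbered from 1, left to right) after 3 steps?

1

step 1: 111111110111111100111
step 2: 000000011100000111100
step 3: 111111110111111100111
position 15 holds 1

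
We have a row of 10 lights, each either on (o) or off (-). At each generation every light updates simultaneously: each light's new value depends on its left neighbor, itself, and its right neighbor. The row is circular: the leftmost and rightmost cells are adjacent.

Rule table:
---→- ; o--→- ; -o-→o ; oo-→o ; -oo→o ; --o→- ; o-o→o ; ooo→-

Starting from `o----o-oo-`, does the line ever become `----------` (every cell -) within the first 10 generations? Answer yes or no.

no

o----ooooo
o----o----
o----o----  (fixed point — unchanged through generation 10)
generation 10 is o----o----, still not uniform -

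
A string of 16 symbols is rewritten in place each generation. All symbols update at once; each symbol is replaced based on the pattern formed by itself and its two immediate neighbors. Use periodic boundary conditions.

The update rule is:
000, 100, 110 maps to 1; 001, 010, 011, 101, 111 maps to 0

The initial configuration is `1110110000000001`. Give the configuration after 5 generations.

0011111111000011

0010011111111100
1001000000000111
1100111111110000
0110000000011110
0011111111000011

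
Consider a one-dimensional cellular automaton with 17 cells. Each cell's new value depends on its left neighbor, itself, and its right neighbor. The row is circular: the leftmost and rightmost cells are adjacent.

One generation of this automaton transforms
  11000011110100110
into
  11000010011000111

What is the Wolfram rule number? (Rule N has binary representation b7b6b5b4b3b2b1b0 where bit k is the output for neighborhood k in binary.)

position 7: 111 → 0  (bit 7 = 0)
position 1: 110 → 1  (bit 6 = 1)
position 10: 101 → 1  (bit 5 = 1)
position 2: 100 → 0  (bit 4 = 0)
position 0: 011 → 1  (bit 3 = 1)
position 11: 010 → 0  (bit 2 = 0)
position 5: 001 → 0  (bit 1 = 0)
position 3: 000 → 0  (bit 0 = 0)
bits b7..b0 = 01101000 = 104

104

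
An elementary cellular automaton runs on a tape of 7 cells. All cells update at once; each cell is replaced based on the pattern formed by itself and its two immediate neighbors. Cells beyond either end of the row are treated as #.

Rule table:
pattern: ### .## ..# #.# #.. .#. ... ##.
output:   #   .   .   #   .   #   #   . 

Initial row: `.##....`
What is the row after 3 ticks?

tick 1: #...##.
tick 2: ..#...#
tick 3: ..#.#..

..#.#..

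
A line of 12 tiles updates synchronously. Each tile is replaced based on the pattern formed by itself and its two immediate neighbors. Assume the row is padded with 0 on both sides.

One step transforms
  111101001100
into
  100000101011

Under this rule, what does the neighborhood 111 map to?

0

At position 1 the neighborhood is 111; the next row has 0 there.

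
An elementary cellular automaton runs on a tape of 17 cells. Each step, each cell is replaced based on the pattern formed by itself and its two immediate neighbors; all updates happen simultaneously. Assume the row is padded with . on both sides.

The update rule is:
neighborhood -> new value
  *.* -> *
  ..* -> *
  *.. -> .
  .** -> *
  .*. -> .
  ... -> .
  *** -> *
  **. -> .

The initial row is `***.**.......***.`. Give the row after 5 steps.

*.......***......

**.**.......***..
*.**.......***...
.**.......***....
**.......***.....
*.......***......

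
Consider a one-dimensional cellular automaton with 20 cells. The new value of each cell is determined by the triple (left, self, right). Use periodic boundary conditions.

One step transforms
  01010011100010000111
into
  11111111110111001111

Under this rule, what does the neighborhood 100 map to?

At position 4 the neighborhood is 100; the next row has 1 there.

1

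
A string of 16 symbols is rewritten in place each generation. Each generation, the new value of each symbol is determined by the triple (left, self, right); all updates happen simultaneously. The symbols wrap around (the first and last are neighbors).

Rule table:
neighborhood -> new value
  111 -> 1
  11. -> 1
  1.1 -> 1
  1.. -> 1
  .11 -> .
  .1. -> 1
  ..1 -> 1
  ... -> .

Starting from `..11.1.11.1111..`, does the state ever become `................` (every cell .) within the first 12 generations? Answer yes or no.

no

.1.1111.11.1111.
111.1111.11.1111
1111.1111.11.111
11111.1111.11.11
111111.1111.11.1
1111111.1111.11.
.1111111.1111.11
1.1111111.1111.1
11.1111111.1111.
.11.1111111.1111
1.11.1111111.111
11.11.1111111.11
generation 12 is 11.11.1111111.11, still not uniform .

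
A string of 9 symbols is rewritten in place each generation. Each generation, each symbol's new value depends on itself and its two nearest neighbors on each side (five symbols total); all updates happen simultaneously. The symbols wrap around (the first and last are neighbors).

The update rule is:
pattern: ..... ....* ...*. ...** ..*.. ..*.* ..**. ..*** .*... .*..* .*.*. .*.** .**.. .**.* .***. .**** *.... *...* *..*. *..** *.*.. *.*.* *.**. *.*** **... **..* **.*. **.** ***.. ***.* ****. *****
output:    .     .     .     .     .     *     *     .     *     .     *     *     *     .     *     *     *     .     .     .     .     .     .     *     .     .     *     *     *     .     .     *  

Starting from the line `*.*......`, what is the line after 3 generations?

**.*.*...

**.**....
*.*.*.*..
**.*.*...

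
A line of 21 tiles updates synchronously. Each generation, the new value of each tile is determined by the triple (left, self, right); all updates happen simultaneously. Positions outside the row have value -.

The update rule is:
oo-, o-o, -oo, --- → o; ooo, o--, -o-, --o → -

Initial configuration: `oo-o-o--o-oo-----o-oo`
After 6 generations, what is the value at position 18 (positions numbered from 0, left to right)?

ooo-o----ooo-ooo--ooo
o-oo--oo-o-ooo-o--o-o
-ooo--ooo-oo-oo----o-
-o-o--o-ooooooo-oo---
--o----oo-----oooo-oo
o---oo-oo-ooo-o--oooo
position 18 holds o

o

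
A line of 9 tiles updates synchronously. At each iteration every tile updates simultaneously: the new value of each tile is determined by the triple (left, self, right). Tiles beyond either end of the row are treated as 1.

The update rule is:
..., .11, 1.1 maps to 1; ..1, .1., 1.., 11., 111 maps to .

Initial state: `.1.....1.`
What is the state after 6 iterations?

1..111..1
...1....1
.1...11.1
1..1.1.11
....1.11.
.11..11.1

.11..11.1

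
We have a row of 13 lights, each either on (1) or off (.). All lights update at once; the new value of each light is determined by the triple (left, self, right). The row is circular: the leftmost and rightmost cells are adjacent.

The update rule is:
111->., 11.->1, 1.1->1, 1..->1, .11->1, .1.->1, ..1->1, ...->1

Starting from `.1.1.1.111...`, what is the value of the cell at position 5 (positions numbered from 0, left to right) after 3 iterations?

iteration 1: 11111111.1111
iteration 2: .......111...
iteration 3: 11111111.1111
position 5 holds 1

1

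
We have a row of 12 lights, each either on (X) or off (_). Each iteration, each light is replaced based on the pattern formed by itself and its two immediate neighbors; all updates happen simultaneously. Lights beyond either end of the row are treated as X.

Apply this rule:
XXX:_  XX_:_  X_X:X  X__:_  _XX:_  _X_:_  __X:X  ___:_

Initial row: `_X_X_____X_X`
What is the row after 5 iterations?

X_X_____X_X_
_X_____X_X_X
X_____X_X_X_
_____X_X_X_X
____X_X_X_X_

____X_X_X_X_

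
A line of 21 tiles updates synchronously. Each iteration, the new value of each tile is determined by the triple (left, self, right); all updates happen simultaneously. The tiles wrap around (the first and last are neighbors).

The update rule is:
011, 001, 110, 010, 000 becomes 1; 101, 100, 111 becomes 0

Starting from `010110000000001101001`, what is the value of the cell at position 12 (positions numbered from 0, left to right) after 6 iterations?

0

010110111111111101011
010110100000000101011
010110101111111101011
010110101000000101011
010110101011111101011
010110101010000101011
position 12 holds 0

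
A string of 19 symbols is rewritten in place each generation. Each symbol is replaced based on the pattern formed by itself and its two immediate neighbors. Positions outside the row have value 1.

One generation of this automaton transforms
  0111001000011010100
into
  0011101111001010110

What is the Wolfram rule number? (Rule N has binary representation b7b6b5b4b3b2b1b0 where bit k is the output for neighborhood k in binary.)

position 2: 111 → 1  (bit 7 = 1)
position 3: 110 → 1  (bit 6 = 1)
position 0: 101 → 0  (bit 5 = 0)
position 4: 100 → 1  (bit 4 = 1)
position 1: 011 → 0  (bit 3 = 0)
position 6: 010 → 1  (bit 2 = 1)
position 5: 001 → 0  (bit 1 = 0)
position 8: 000 → 1  (bit 0 = 1)
bits b7..b0 = 11010101 = 213

213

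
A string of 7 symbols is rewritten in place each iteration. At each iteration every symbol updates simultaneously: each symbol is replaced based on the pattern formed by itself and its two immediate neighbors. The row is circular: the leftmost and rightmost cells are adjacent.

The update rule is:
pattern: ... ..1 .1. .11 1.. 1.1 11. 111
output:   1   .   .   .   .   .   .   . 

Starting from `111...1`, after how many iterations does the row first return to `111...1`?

2

iteration 1: ....1..
iteration 2: 111...1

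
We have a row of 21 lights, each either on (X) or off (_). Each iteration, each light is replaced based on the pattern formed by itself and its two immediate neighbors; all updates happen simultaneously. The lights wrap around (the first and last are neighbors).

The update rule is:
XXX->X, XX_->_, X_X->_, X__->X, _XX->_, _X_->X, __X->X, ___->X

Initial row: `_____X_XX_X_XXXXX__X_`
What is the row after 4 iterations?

iteration 1: XXXXXX____X__XXX_XXXX
iteration 2: XXXXX_XXXXXXX_X___XXX
iteration 3: XXXX___XXXXX__XXXX_XX
iteration 4: XXX_XXX_XXX_XX_XX___X

XXX_XXX_XXX_XX_XX___X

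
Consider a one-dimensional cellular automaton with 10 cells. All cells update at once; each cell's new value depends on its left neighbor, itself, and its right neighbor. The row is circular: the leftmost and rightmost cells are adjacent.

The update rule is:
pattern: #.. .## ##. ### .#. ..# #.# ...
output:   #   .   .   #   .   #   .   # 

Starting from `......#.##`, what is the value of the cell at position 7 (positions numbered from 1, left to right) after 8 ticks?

#

######....
.####.####
..##...##.
##..###..#
#.##.#.##.
..........
##########
##########
position 7 holds #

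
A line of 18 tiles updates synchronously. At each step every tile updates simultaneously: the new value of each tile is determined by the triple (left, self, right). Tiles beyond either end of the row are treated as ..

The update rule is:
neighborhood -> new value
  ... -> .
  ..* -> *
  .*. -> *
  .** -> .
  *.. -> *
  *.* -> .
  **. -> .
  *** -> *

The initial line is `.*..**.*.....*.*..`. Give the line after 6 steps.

****...**...**.**.
.**.*.*..*.*.....*
*...*.****.**...**
**.**..**....*.*..
.....**..*..**.**.
....*..*****.....*

....*..*****.....*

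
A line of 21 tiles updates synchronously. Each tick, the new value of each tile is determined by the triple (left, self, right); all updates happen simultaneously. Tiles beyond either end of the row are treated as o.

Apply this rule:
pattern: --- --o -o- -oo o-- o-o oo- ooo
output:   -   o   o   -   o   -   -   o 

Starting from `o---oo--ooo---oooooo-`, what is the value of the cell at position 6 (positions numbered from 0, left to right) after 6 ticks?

-o-o--oo-o-o-o-oooo--
-o-ooo---o-o-o--oo-oo
-o--o-o-oo-o-ooo----o
-oooo-o----o--o-o--o-
--oo--oo--ooooo-oooo-
oo--oo--oo-ooo---oo--
position 6 holds -

-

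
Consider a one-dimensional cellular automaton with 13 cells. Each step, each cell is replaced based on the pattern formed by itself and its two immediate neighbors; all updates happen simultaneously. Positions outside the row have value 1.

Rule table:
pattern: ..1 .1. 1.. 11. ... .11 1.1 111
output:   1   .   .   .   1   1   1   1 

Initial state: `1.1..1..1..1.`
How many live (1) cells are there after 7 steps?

9

.1..1..1..1.1
1..1..1..1.11
..1..1..1.111
.1..1..1.1111
1..1..1.11111
..1..1.111111
.1..1.1111111
count of 1: 9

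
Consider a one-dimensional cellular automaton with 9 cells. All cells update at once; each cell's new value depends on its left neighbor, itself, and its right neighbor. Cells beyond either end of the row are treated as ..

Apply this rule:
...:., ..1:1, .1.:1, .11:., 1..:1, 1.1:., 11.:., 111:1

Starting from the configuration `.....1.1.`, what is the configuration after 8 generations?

.1.1...1.

generation 1: ....11.11
generation 2: ...1.....
generation 3: ..111....
generation 4: .1.1.1...
generation 5: 11.1.11..
generation 6: ...1...1.
generation 7: ..111.111
generation 8: .1.1...1.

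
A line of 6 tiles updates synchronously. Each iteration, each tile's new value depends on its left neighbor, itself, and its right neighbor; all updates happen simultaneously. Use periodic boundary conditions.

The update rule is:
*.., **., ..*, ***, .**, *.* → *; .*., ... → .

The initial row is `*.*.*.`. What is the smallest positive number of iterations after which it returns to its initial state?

.*.*.*
*.*.*.

2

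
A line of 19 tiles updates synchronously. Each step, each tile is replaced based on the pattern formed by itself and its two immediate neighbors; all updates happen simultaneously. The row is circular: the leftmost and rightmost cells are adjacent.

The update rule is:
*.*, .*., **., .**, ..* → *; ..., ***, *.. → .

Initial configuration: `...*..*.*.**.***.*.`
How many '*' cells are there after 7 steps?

..**.*********.***.
.*****.......***.*.
**...*......**.***.
**..**.....*****.**
.*.***....**...***.
****.*...***..**.*.
*..***..**.*.******
count of *: 13

13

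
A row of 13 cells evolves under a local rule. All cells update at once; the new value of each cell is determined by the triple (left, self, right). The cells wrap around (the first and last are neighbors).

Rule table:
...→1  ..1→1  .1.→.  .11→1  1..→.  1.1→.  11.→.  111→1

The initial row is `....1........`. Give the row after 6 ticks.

tick 1: 1111..1111111
tick 2: 111..11111111
tick 3: 11..111111111
tick 4: 1..1111111111
tick 5: ..11111111111
tick 6: .11111111111.

.11111111111.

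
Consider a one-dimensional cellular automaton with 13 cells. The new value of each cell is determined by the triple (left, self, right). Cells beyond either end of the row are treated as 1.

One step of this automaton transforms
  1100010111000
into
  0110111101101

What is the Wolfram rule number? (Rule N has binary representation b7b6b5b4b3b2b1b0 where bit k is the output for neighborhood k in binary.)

126

position 0: 111 → 0  (bit 7 = 0)
position 1: 110 → 1  (bit 6 = 1)
position 6: 101 → 1  (bit 5 = 1)
position 2: 100 → 1  (bit 4 = 1)
position 7: 011 → 1  (bit 3 = 1)
position 5: 010 → 1  (bit 2 = 1)
position 4: 001 → 1  (bit 1 = 1)
position 3: 000 → 0  (bit 0 = 0)
bits b7..b0 = 01111110 = 126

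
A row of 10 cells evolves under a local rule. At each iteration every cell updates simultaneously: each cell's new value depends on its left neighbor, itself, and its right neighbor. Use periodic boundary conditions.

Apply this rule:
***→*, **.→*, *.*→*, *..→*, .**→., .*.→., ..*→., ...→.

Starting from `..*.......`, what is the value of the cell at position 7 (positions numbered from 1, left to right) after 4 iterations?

*

...*......
....*.....
.....*....
......*...
position 7 holds *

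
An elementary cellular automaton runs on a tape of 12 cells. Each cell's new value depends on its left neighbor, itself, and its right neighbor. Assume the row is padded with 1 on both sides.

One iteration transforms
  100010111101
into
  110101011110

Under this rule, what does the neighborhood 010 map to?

0

At position 4 the neighborhood is 010; the next row has 0 there.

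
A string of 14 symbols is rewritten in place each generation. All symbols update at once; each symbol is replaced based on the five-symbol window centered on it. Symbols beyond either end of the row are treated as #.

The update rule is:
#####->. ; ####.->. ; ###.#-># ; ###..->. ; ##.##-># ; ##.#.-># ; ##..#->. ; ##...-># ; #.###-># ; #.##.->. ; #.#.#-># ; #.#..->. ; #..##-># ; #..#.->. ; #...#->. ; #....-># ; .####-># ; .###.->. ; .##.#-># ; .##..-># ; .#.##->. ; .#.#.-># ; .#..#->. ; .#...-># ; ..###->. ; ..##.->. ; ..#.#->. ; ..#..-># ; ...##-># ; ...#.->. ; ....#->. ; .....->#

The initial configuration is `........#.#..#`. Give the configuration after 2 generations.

......#..#....

######...#..#.
......#..#....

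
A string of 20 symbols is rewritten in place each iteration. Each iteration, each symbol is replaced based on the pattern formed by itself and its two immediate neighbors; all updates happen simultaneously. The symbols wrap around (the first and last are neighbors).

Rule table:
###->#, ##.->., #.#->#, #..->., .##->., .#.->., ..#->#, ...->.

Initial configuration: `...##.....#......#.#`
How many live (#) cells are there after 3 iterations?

..#......#......#.#.
.#......#......#.#..
#......#......#.#...
count of #: 4

4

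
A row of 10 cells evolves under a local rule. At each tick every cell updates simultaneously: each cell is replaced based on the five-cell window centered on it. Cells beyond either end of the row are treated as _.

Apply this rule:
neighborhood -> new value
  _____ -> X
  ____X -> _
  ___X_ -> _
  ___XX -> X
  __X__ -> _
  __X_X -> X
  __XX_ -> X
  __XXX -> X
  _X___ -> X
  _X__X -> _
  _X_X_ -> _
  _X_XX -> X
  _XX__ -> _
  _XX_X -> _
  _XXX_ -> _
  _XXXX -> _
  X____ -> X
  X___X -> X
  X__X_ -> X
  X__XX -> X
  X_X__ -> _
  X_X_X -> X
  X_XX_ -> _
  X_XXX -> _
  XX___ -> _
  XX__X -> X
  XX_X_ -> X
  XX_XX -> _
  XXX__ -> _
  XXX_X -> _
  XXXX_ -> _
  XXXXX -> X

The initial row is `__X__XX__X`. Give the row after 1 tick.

____XX_XX_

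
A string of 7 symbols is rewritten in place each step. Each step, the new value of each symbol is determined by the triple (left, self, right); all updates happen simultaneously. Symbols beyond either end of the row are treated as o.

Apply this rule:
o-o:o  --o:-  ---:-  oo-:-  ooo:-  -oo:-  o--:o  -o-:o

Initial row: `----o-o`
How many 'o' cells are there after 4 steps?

1

o---oo-
-o----o
ooo----
---o---
count of o: 1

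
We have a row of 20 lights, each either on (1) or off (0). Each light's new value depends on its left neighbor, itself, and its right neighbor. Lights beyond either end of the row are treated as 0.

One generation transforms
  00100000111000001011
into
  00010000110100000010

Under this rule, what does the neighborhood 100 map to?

At position 3 the neighborhood is 100; the next row has 1 there.

1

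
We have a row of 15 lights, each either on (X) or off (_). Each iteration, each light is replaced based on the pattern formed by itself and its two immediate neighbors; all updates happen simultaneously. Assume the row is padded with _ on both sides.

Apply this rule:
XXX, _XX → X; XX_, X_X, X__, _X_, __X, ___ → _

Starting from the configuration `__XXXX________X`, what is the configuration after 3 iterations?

__X____________

iteration 1: __XXX__________
iteration 2: __XX___________
iteration 3: __X____________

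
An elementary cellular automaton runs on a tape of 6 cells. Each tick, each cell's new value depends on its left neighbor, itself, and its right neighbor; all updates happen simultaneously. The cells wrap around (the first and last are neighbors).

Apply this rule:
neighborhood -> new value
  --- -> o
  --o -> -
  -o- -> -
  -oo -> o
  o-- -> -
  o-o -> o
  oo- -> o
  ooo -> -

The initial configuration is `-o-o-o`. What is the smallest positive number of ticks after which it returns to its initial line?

tick 1: o-o-o-
tick 2: -o-o-o

2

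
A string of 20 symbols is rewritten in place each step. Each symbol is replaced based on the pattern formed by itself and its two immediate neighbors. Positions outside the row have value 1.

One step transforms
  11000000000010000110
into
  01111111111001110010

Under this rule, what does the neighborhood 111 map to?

0

At position 0 the neighborhood is 111; the next row has 0 there.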